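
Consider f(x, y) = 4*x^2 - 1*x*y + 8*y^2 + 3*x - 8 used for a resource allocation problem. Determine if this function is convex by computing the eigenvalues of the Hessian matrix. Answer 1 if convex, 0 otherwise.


The Hessian of f(x,y) = 4*x^2 - 1*x*y + 8*y^2 + 3*x - 8 is:
H = [[8, -1], [-1, 16]]
Trace = 8 + 16 = 24
Determinant = 8*16 - (-1)^2 = 127
Discriminant = (24)^2 - 4*127 = 68.0
Eigenvalues: lambda_1 = 7.8769, lambda_2 = 16.1231
The function is convex.

1


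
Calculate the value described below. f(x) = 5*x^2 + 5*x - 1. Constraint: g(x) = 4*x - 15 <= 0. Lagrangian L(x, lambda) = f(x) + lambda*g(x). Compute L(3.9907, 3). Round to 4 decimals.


Step 1: Evaluate f(x).
f(3.9907) = 5*3.9907^2 + 5*3.9907 - 1 = 98.5819
Step 2: Evaluate g(x).
g(3.9907) = 4*3.9907 - 15 = 0.9628
Step 3: Compute Lagrangian.
L = 98.5819 + 3*0.9628 = 101.4703


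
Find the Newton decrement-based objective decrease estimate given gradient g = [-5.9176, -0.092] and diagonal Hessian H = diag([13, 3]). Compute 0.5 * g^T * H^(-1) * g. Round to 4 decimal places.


Step 1: H is diagonal, so H^(-1) * g = [-0.4552, -0.0307].
Step 2: g^T H^(-1) g = sum_i g_i^2 / H_ii
  = (-5.9176)^2/13 + (-0.092)^2/3
  = 2.6937 + 0.0028 = 2.6965
Step 3: Objective decrease = 0.5 * g^T H^(-1) g = 1.3483


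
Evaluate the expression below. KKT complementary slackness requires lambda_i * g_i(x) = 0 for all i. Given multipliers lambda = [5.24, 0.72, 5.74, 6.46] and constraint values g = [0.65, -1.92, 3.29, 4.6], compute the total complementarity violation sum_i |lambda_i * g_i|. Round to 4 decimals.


KKT complementary slackness check:
lambda_1 * g_1 = 5.24 * 0.65 = 3.406
lambda_2 * g_2 = 0.72 * -1.92 = -1.3824
lambda_3 * g_3 = 5.74 * 3.29 = 18.8846
lambda_4 * g_4 = 6.46 * 4.6 = 29.716
Total violation = 3.406 + 1.3824 + 18.8846 + 29.716 = 53.389


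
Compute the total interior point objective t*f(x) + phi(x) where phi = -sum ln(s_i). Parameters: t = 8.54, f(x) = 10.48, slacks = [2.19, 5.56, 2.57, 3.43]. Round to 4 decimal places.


Step 1: Compute log-barrier.
ln values: [0.7839, 1.7156, 0.9439, 1.2326]
phi = -(0.7839 + 1.7156 + 0.9439 + 1.2326) = -4.676
Step 2: Compute augmented objective.
t*f(x) = 8.54*10.48 = 89.4992
Total = 89.4992 - 4.676 = 84.8232


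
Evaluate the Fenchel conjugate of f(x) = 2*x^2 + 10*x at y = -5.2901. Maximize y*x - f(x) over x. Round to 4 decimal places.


f*(y) = sup_x {y*x - a*x^2 - b*x} = sup_x {(y-b)*x - a*x^2}
FOC: (y - b) - 2a*x = 0 => x* = (y - b)/(2a)
x* = (-5.2901 - 10)/(2*2) = -3.8225
f*(-5.2901) = (y-b)^2/(4a) = (-5.2901 - 10)^2/(4*2)
= 233.7872/8 = 29.2234


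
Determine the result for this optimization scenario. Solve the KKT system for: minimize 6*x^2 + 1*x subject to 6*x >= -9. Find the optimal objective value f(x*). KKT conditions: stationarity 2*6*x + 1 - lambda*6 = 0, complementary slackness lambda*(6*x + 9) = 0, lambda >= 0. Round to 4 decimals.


Step 1: Try lambda = 0 (constraint inactive).
Stationarity: 2*6*x + 1 = 0
x* = -1/(2*6) = -1/12 = -0.0833 (rounded; the exact value -1/12 is used below)
Check constraint: 6*-0.0833 = -0.4998 >= -9 -- satisfied.
Step 2: Compute optimal value.
f(x*) = 6*(-1/12)^2 + 1*(-1/12) = -0.0417


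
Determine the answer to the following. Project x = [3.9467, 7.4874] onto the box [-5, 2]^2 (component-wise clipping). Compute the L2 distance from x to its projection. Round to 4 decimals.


Project each component onto [-5, 2].
clip(3.9467) = 2.0, clip(7.4874) = 2.0
Projection = [2.0, 2.0]
Squared diffs: [3.7896, 30.1116]
Distance = sqrt(33.9012) = 5.8225


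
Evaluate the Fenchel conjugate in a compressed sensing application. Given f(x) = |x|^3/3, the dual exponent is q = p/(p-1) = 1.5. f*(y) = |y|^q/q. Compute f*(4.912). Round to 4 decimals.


The conjugate exponent q satisfies 1/p + 1/q = 1.
p = 3, so q = 3/(3 - 1) = 1.5
|y|^q = 4.912^1.5 = 10.8865
f*(4.912) = 10.8865 / 1.5 = 7.2577


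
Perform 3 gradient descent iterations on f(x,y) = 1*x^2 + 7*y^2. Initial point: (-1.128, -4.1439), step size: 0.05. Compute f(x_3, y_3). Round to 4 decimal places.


Gradient descent on f(x,y) = 1*x^2 + 7*y^2.
Starting point: (-1.128, -4.1439), alpha = 0.05
Step 1: grad_x = 2*1*-1.128 = -2.256, grad_y = 2*7*-4.1439 = -58.0146
  x_1 = -1.128 - 0.05*-2.256 = -1.0152
  y_1 = -4.1439 - 0.05*-58.0146 = -1.2432
Step 2: grad_x = 2*1*-1.0152 = -2.0304, grad_y = 2*7*-1.2432 = -17.4044
  x_2 = -1.0152 - 0.05*-2.0304 = -0.9137
  y_2 = -1.2432 - 0.05*-17.4044 = -0.373
Step 3: grad_x = 2*1*-0.9137 = -1.8274, grad_y = 2*7*-0.373 = -5.2213
  x_3 = -0.9137 - 0.05*-1.8274 = -0.8223
  y_3 = -0.373 - 0.05*-5.2213 = -0.1119
f(-0.8223, -0.1119) = 1*(-0.8223)^2 + 7*(-0.1119)^2 = 0.7638


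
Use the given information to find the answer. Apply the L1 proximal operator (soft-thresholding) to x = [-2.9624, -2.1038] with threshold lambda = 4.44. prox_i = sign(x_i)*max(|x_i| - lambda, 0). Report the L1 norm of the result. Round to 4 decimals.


Soft-thresholding with lambda = 4.44:
prox(-2.9624) = sign(-2.9624)*max(|-2.9624| - 4.44, 0) = 0.0
prox(-2.1038) = sign(-2.1038)*max(|-2.1038| - 4.44, 0) = 0.0
prox(x) = [0.0, 0.0]
||prox(x)||_1 = 0.0 + 0.0 = 0.0


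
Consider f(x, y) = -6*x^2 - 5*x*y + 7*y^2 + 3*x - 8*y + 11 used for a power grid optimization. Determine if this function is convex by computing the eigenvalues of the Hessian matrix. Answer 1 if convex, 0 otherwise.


The Hessian of f(x,y) = -6*x^2 - 5*x*y + 7*y^2 + 3*x - 8*y + 11 is:
H = [[-12, -5], [-5, 14]]
Trace = -12 + 14 = 2
Determinant = -12*14 - (-5)^2 = -193
Discriminant = (2)^2 - 4*-193 = 776.0
Eigenvalues: lambda_1 = -12.9284, lambda_2 = 14.9284
The function is not convex.

0


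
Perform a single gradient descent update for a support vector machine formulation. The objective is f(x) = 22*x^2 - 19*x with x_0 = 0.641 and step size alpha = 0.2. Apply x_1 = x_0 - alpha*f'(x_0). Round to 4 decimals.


We compute the gradient at x_0 and apply the update.
f'(x) = 44*x - 19
f'(0.641) = 44*0.641 - 19 = 9.204
x_1 = 0.641 - 0.2*9.204 = -1.1998


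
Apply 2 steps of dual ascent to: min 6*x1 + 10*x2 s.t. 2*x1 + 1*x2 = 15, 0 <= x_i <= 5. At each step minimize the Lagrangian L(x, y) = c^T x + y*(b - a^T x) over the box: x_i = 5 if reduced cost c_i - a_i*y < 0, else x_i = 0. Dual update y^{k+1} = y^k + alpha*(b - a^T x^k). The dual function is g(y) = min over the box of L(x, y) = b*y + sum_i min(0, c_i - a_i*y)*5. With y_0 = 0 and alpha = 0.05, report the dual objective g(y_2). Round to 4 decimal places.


Dual ascent for LP: min 6*x1 + 10*x2, 2*x1 + 1*x2 = 15, 0 <= x_i <= 5
Step 1: y^k = 0.0, reduced costs: (6.0, 10.0)
  x^k = (0.0, 0.0), subgradient = b - a^T x = 15.0
  y^{k+1} = 0.0 + 0.05*15.0 = 0.75
Step 2: y^k = 0.75, reduced costs: (4.5, 9.25)
  x^k = (0.0, 0.0), subgradient = b - a^T x = 15.0
  y^{k+1} = 0.75 + 0.05*15.0 = 1.5
Dual objective at y_2 = 1.5: reduced costs (3.0, 8.5), box minimizer x = (0.0, 0.0)
g(y_2) = b*y + (c1 - a1*y)*x1 + (c2 - a2*y)*x2 = 15*1.5 + 3.0*0.0 + 8.5*0.0 = 22.5 + 0.0 + 0.0 = 22.5


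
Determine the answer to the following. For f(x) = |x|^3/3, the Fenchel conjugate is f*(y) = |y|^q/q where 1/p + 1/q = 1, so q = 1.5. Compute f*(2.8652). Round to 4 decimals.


The conjugate exponent q satisfies 1/p + 1/q = 1.
p = 3, so q = 3/(3 - 1) = 1.5
|y|^q = 2.8652^1.5 = 4.8499
f*(2.8652) = 4.8499 / 1.5 = 3.2333


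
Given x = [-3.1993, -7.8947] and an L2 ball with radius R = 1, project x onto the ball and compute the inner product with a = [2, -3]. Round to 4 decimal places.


Step 1: Compute ||x|| (intermediates to 6 decimals).
||x|| = sqrt((-3.1993)^2 + (-7.8947)^2) = 8.518322
Step 2: Project.
Since ||x|| > R, scale = R/||x|| = 1/8.518322 = 0.117394, proj(x) = scale * x
proj(x) = [-0.375579, -0.92679]
Step 3: Dot product.
a^T * proj(x) = 2*(-0.375579) - 3*(-0.92679) = 2.0292


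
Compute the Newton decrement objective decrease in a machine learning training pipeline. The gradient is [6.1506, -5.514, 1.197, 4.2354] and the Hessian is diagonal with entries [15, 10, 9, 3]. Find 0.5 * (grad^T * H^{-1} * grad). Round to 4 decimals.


Step 1: H is diagonal, so H^(-1) * g = [0.41, -0.5514, 0.133, 1.4118].
Step 2: g^T H^(-1) g = sum_i g_i^2 / H_ii
  = (6.1506)^2/15 + (-5.514)^2/10 + (1.197)^2/9 + (4.2354)^2/3
  = 2.522 + 3.0404 + 0.1592 + 5.9795 = 11.7012
Step 3: Objective decrease = 0.5 * g^T H^(-1) g = 5.8506


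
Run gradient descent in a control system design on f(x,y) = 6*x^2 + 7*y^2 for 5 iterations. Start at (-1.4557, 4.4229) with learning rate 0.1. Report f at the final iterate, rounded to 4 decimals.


Gradient descent on f(x,y) = 6*x^2 + 7*y^2.
Starting point: (-1.4557, 4.4229), alpha = 0.1
Step 1: grad_x = 2*6*-1.4557 = -17.4684, grad_y = 2*7*4.4229 = 61.9206
  x_1 = -1.4557 - 0.1*-17.4684 = 0.2911
  y_1 = 4.4229 - 0.1*61.9206 = -1.7692
Step 2: grad_x = 2*6*0.2911 = 3.4937, grad_y = 2*7*-1.7692 = -24.7682
  x_2 = 0.2911 - 0.1*3.4937 = -0.0582
  y_2 = -1.7692 - 0.1*-24.7682 = 0.7077
Step 3: grad_x = 2*6*-0.0582 = -0.6987, grad_y = 2*7*0.7077 = 9.9073
  x_3 = -0.0582 - 0.1*-0.6987 = 0.0116
  y_3 = 0.7077 - 0.1*9.9073 = -0.2831
Step 4: grad_x = 2*6*0.0116 = 0.1397, grad_y = 2*7*-0.2831 = -3.9629
  x_4 = 0.0116 - 0.1*0.1397 = -0.0023
  y_4 = -0.2831 - 0.1*-3.9629 = 0.1132
Step 5: grad_x = 2*6*-0.0023 = -0.0279, grad_y = 2*7*0.1132 = 1.5852
  x_5 = -0.0023 - 0.1*-0.0279 = 0.0005
  y_5 = 0.1132 - 0.1*1.5852 = -0.0453
f(0.0005, -0.0453) = 6*0.0005^2 + 7*(-0.0453)^2 = 0.0144


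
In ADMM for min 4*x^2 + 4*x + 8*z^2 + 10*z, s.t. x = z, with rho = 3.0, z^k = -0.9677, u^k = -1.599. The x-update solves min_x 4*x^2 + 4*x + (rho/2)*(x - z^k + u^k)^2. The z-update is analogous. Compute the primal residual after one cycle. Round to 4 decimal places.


ADMM iteration with rho = 3.0, z^k = -0.9677, u^k = -1.599
Step 1: x-update.
Minimize 4*x^2 + 4*x + (3.0/2)*(x + 0.9677 - 1.599)^2
FOC: (2*4 + 3.0)*x = -4 + 3.0*(-0.9677 + 1.599)
x^{k+1} = -0.1915
Step 2: z-update.
Minimize 8*z^2 + 10*z + (3.0/2)*(-0.1915 - z - 1.599)^2
FOC: (2*8 + 3.0)*z = -10 + 3.0*(-0.1915 - 1.599)
z^{k+1} = -0.809
Step 3: u-update.
u^{k+1} = -1.599 - 0.1915 + 0.809 = -0.9814
Step 4: Primal residual = |-0.1915 + 0.809| = 0.6176


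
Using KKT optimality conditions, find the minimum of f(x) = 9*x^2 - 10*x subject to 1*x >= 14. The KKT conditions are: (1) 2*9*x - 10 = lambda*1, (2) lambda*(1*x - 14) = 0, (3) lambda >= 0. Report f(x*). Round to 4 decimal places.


Step 1: Try lambda = 0 (constraint inactive).
x_unc = 10/(2*9) = 0.5556
Check: 1*0.5556 = 0.5556 < 14 -- violated!
Step 2: Constraint must be active: 1*x = 14
x* = 14/1 = 14.0
lambda = (2*9*14.0 - 10)/1 = 242.0
Step 3: Compute optimal value.
f(x*) = 9*14.0^2 - 10*14.0 = 1624.0


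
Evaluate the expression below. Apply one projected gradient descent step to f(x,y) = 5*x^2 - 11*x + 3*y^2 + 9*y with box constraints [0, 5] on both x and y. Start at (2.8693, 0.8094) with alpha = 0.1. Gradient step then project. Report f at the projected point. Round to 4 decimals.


Step 1: Compute gradient at (2.8693, 0.8094).
grad_x = 2*5*2.8693 - 11 = 17.693
grad_y = 2*3*0.8094 + 9 = 13.8564
Step 2: Gradient step.
x_raw = 2.8693 - 0.1*17.693 = 1.1
y_raw = 0.8094 - 0.1*13.8564 = -0.5762
Step 3: Project onto [0, 5].
x_proj = clip(1.1) = 1.1
y_proj = clip(-0.5762) = 0.0
Step 4: Evaluate f.
f(1.1, 0.0) = -6.05


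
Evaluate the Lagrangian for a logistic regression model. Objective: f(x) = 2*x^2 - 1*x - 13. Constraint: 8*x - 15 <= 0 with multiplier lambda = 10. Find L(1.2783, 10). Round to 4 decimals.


Step 1: Evaluate f(x).
f(1.2783) = 2*1.2783^2 - 1*1.2783 - 13 = -11.0102
Step 2: Evaluate g(x).
g(1.2783) = 8*1.2783 - 15 = -4.7736
Step 3: Compute Lagrangian.
L = -11.0102 + 10*-4.7736 = -58.7462


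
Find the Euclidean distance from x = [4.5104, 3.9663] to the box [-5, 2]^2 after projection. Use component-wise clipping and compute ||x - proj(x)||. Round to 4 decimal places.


Project each component onto [-5, 2].
clip(4.5104) = 2.0, clip(3.9663) = 2.0
Projection = [2.0, 2.0]
Squared diffs: [6.3021, 3.8663]
Distance = sqrt(10.1684) = 3.1888


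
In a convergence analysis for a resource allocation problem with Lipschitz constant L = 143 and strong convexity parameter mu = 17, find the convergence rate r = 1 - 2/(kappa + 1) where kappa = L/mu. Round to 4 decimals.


Step 1: Compute the condition number.
kappa = L/mu = 143/17 = 8.4118
Step 2: Compute the convergence rate.
r = 1 - 2/(kappa + 1) = 1 - 2*mu/(L + mu) = (L - mu)/(L + mu) = 126/160 = 0.7875


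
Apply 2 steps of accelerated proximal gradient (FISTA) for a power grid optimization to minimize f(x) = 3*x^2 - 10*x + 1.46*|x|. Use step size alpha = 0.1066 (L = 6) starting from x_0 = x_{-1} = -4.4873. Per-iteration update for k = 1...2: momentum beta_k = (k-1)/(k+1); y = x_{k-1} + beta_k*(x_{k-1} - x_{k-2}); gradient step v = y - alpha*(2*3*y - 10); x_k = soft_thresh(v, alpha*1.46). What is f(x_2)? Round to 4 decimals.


FISTA on f(x) = 3*x^2 - 10*x + 1.46*|x|
L = 6, alpha = 0.1066
Iteration 1: beta = 0.0, y = -4.4873 + 0.0*(-4.4873 + 4.4873) = -4.4873
  grad(y) = -36.9238, v = y - alpha*grad = -0.5512
  prox(v) = soft_thresh(-0.5512, 0.1556) = -0.3956
Iteration 2: beta = 0.3333, y = -0.3956 + 0.3333*(-0.3956 + 4.4873) = 0.9683
  grad(y) = -4.1901, v = y - alpha*grad = 1.415
  prox(v) = soft_thresh(1.415, 0.1556) = 1.2593
f(x_2) = 3*1.2593^2 - 10*1.2593 + 1.46*|1.2593| = -5.997


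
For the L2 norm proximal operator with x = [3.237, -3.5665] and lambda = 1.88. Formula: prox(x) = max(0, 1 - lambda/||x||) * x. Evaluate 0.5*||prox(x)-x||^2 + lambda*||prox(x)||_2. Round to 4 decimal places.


Step 1: Compute ||x||.
||x|| = 4.8164
Step 2: Compute scaling factor.
scale = max(0, 1 - 1.88/4.8164) = 0.6097
Step 3: prox(x) = [1.9735, -2.1744]
||prox(x)|| = 2.9364
Step 4: Proximal objective.
0.5*||prox-x||^2 = 1.7672
lambda*||prox|| = 5.5204
Total = 7.2877


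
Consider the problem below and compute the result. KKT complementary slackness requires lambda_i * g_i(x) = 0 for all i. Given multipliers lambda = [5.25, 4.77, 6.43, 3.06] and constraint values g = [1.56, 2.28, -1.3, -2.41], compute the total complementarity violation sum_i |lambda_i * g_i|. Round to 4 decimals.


KKT complementary slackness check:
lambda_1 * g_1 = 5.25 * 1.56 = 8.19
lambda_2 * g_2 = 4.77 * 2.28 = 10.8756
lambda_3 * g_3 = 6.43 * -1.3 = -8.359
lambda_4 * g_4 = 3.06 * -2.41 = -7.3746
Total violation = 8.19 + 10.8756 + 8.359 + 7.3746 = 34.7992


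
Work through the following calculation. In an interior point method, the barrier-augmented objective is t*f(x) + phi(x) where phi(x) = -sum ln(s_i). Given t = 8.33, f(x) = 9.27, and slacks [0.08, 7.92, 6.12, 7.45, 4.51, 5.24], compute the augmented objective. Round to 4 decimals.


Step 1: Compute log-barrier.
ln values: [-2.5257, 2.0694, 1.8116, 2.0082, 1.5063, 1.6563]
phi = -(-2.5257 + 2.0694 + 1.8116 + 2.0082 + 1.5063 + 1.6563) = -6.5261
Step 2: Compute augmented objective.
t*f(x) = 8.33*9.27 = 77.2191
Total = 77.2191 - 6.5261 = 70.693


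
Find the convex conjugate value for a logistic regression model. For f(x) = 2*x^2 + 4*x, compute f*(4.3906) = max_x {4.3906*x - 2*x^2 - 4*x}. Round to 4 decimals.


f*(y) = sup_x {y*x - a*x^2 - b*x} = sup_x {(y-b)*x - a*x^2}
FOC: (y - b) - 2a*x = 0 => x* = (y - b)/(2a)
x* = (4.3906 - 4)/(2*2) = 0.0977
f*(4.3906) = (y-b)^2/(4a) = (4.3906 - 4)^2/(4*2)
= 0.1526/8 = 0.0191


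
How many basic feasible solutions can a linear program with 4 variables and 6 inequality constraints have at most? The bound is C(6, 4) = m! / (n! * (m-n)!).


Each vertex corresponds to some choice of n active constraints out of m, so the number of vertices is at most C(m, n) = m! / (n!(m-n)!).
m = 6, n = 4
Numerator: 6 * 5 * 4 * 3
Denominator: 4! = 24
C(6, 4) = 15


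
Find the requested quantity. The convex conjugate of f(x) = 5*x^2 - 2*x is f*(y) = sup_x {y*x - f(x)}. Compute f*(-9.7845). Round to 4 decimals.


f*(y) = sup_x {y*x - a*x^2 - b*x} = sup_x {(y-b)*x - a*x^2}
FOC: (y - b) - 2a*x = 0 => x* = (y - b)/(2a)
x* = (-9.7845 + 2)/(2*5) = -0.7785
f*(-9.7845) = (y-b)^2/(4a) = (-9.7845 + 2)^2/(4*5)
= 60.5984/20 = 3.0299


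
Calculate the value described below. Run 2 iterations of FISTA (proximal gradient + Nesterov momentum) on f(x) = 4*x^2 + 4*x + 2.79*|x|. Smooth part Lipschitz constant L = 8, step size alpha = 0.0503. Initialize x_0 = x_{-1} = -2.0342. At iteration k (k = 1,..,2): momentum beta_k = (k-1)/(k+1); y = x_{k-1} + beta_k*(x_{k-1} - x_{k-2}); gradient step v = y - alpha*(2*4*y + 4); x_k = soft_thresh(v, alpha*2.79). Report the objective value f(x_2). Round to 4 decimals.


FISTA on f(x) = 4*x^2 + 4*x + 2.79*|x|
L = 8, alpha = 0.0503
Iteration 1: beta = 0.0, y = -2.0342 + 0.0*(-2.0342 + 2.0342) = -2.0342
  grad(y) = -12.2736, v = y - alpha*grad = -1.4168
  prox(v) = soft_thresh(-1.4168, 0.1403) = -1.2765
Iteration 2: beta = 0.3333, y = -1.2765 + 0.3333*(-1.2765 + 2.0342) = -1.0239
  grad(y) = -4.1915, v = y - alpha*grad = -0.8131
  prox(v) = soft_thresh(-0.8131, 0.1403) = -0.6728
f(x_2) = 4*(-0.6728)^2 + 4*(-0.6728) + 2.79*|-0.6728| = 0.9964


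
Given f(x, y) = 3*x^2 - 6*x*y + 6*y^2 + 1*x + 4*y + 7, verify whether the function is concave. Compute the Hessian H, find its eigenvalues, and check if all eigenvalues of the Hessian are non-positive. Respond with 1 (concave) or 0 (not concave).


The Hessian of f(x,y) = 3*x^2 - 6*x*y + 6*y^2 + 1*x + 4*y + 7 is:
H = [[6, -6], [-6, 12]]
Trace = 6 + 12 = 18
Determinant = 6*12 - (-6)^2 = 36
Discriminant = (18)^2 - 4*36 = 180.0
Eigenvalues: lambda_1 = 2.2918, lambda_2 = 15.7082
The function is not concave.

0


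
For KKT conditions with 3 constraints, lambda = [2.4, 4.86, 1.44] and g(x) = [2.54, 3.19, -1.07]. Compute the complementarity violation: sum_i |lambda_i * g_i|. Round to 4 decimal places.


KKT complementary slackness check:
lambda_1 * g_1 = 2.4 * 2.54 = 6.096
lambda_2 * g_2 = 4.86 * 3.19 = 15.5034
lambda_3 * g_3 = 1.44 * -1.07 = -1.5408
Total violation = 6.096 + 15.5034 + 1.5408 = 23.1402


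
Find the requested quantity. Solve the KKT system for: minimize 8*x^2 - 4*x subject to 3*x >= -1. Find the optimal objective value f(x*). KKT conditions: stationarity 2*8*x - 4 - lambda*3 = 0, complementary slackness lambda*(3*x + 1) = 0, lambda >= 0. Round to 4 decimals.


Step 1: Try lambda = 0 (constraint inactive).
Stationarity: 2*8*x - 4 = 0
x* = 4/(2*8) = 0.25
Check constraint: 3*0.25 = 0.75 >= -1 -- satisfied.
Step 2: Compute optimal value.
f(x*) = 8*0.25^2 - 4*0.25 = -0.5


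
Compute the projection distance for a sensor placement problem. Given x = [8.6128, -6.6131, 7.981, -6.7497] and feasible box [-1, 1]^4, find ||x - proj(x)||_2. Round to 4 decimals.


Project each component onto [-1, 1].
clip(8.6128) = 1.0, clip(-6.6131) = -1.0, clip(7.981) = 1.0, clip(-6.7497) = -1.0
Projection = [1.0, -1.0, 1.0, -1.0]
Squared diffs: [57.9547, 31.5069, 48.7344, 33.0591]
Distance = sqrt(171.2551) = 13.0864


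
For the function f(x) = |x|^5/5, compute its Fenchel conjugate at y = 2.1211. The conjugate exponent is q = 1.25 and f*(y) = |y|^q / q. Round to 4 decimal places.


The conjugate exponent q satisfies 1/p + 1/q = 1.
p = 5, so q = 5/(5 - 1) = 1.25
|y|^q = 2.1211^1.25 = 2.5598
f*(2.1211) = 2.5598 / 1.25 = 2.0478


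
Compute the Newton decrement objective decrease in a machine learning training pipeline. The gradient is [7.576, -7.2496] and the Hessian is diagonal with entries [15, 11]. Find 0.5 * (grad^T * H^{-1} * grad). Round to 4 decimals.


Step 1: H is diagonal, so H^(-1) * g = [0.5051, -0.6591].
Step 2: g^T H^(-1) g = sum_i g_i^2 / H_ii
  = (7.576)^2/15 + (-7.2496)^2/11
  = 3.8264 + 4.7779 = 8.6043
Step 3: Objective decrease = 0.5 * g^T H^(-1) g = 4.3021


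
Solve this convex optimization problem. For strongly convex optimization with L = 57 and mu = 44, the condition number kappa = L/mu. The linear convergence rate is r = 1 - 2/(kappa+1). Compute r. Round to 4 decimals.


Step 1: Compute the condition number.
kappa = L/mu = 57/44 = 1.2955
Step 2: Compute the convergence rate.
r = 1 - 2/(kappa + 1) = 1 - 2*mu/(L + mu) = (L - mu)/(L + mu) = 13/101 = 0.1287


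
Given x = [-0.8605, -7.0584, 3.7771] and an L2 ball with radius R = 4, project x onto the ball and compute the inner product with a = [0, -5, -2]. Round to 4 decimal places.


Step 1: Compute ||x|| (intermediates to 6 decimals).
||x|| = sqrt((-0.8605)^2 + (-7.0584)^2 + 3.7771^2) = 8.051581
Step 2: Project.
Since ||x|| > R, scale = R/||x|| = 4/8.051581 = 0.496797, proj(x) = scale * x
proj(x) = [-0.427494, -3.506592, 1.876452]
Step 3: Dot product.
a^T * proj(x) = 0*(-0.427494) - 5*(-3.506592) - 2*1.876452 = 13.7801


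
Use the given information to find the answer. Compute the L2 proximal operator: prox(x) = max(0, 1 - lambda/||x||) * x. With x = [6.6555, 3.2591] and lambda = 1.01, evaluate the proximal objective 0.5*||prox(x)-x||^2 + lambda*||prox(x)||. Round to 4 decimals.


Step 1: Compute ||x||.
||x|| = 7.4106
Step 2: Compute scaling factor.
scale = max(0, 1 - 1.01/7.4106) = 0.8637
Step 3: prox(x) = [5.7484, 2.8149]
||prox(x)|| = 6.4006
Step 4: Proximal objective.
0.5*||prox-x||^2 = 0.5101
lambda*||prox|| = 6.4646
Total = 6.9747


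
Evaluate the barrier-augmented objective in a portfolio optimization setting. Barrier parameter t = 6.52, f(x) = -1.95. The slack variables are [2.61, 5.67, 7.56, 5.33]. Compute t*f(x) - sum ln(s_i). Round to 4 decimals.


Step 1: Compute log-barrier.
ln values: [0.9594, 1.7352, 2.0229, 1.6734]
phi = -(0.9594 + 1.7352 + 2.0229 + 1.6734) = -6.3908
Step 2: Compute augmented objective.
t*f(x) = 6.52*-1.95 = -12.714
Total = -12.714 - 6.3908 = -19.1048


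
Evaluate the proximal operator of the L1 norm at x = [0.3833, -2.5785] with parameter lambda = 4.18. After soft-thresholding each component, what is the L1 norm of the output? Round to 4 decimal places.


Soft-thresholding with lambda = 4.18:
prox(0.3833) = sign(0.3833)*max(|0.3833| - 4.18, 0) = 0.0
prox(-2.5785) = sign(-2.5785)*max(|-2.5785| - 4.18, 0) = 0.0
prox(x) = [0.0, 0.0]
||prox(x)||_1 = 0.0 + 0.0 = 0.0


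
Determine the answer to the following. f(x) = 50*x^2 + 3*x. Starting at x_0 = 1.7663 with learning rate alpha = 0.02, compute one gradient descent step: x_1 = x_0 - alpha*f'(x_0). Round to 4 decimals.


We compute the gradient at x_0 and apply the update.
f'(x) = 100*x + 3
f'(1.7663) = 100*1.7663 + 3 = 179.63
x_1 = 1.7663 - 0.02*179.63 = -1.8263


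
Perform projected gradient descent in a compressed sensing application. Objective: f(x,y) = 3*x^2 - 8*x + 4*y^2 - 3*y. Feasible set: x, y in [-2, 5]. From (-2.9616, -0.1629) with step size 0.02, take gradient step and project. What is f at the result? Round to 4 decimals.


Step 1: Compute gradient at (-2.9616, -0.1629).
grad_x = 2*3*-2.9616 - 8 = -25.7696
grad_y = 2*4*-0.1629 - 3 = -4.3032
Step 2: Gradient step.
x_raw = -2.9616 - 0.02*-25.7696 = -2.4462
y_raw = -0.1629 - 0.02*-4.3032 = -0.0768
Step 3: Project onto [-2, 5].
x_proj = clip(-2.4462) = -2.0
y_proj = clip(-0.0768) = -0.0768
Step 4: Evaluate f.
f(-2.0, -0.0768) = 28.2541


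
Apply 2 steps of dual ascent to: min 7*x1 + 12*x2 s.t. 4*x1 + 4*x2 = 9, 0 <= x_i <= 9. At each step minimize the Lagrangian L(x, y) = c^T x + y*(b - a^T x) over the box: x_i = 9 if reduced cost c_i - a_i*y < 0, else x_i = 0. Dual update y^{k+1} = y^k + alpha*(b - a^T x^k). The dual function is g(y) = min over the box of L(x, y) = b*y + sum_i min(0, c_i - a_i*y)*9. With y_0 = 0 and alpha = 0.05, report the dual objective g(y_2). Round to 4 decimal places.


Dual ascent for LP: min 7*x1 + 12*x2, 4*x1 + 4*x2 = 9, 0 <= x_i <= 9
Step 1: y^k = 0.0, reduced costs: (7.0, 12.0)
  x^k = (0.0, 0.0), subgradient = b - a^T x = 9.0
  y^{k+1} = 0.0 + 0.05*9.0 = 0.45
Step 2: y^k = 0.45, reduced costs: (5.2, 10.2)
  x^k = (0.0, 0.0), subgradient = b - a^T x = 9.0
  y^{k+1} = 0.45 + 0.05*9.0 = 0.9
Dual objective at y_2 = 0.9: reduced costs (3.4, 8.4), box minimizer x = (0.0, 0.0)
g(y_2) = b*y + (c1 - a1*y)*x1 + (c2 - a2*y)*x2 = 9*0.9 + 3.4*0.0 + 8.4*0.0 = 8.1 + 0.0 + 0.0 = 8.1


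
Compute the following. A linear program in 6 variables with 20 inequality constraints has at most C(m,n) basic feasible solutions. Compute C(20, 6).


Each vertex corresponds to some choice of n active constraints out of m, so the number of vertices is at most C(m, n) = m! / (n!(m-n)!).
m = 20, n = 6
Numerator: 20 * 19 * 18 * 17 * 16 * 15
Denominator: 6! = 720
C(20, 6) = 38760


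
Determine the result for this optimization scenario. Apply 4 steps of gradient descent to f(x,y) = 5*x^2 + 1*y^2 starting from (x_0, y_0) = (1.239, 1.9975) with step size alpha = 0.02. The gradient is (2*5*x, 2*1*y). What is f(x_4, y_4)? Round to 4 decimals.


Gradient descent on f(x,y) = 5*x^2 + 1*y^2.
Starting point: (1.239, 1.9975), alpha = 0.02
Step 1: grad_x = 2*5*1.239 = 12.39, grad_y = 2*1*1.9975 = 3.995
  x_1 = 1.239 - 0.02*12.39 = 0.9912
  y_1 = 1.9975 - 0.02*3.995 = 1.9176
Step 2: grad_x = 2*5*0.9912 = 9.912, grad_y = 2*1*1.9176 = 3.8352
  x_2 = 0.9912 - 0.02*9.912 = 0.793
  y_2 = 1.9176 - 0.02*3.8352 = 1.8409
Step 3: grad_x = 2*5*0.793 = 7.9296, grad_y = 2*1*1.8409 = 3.6818
  x_3 = 0.793 - 0.02*7.9296 = 0.6344
  y_3 = 1.8409 - 0.02*3.6818 = 1.7673
Step 4: grad_x = 2*5*0.6344 = 6.3437, grad_y = 2*1*1.7673 = 3.5345
  x_4 = 0.6344 - 0.02*6.3437 = 0.5075
  y_4 = 1.7673 - 0.02*3.5345 = 1.6966
f(0.5075, 1.6966) = 5*0.5075^2 + 1*1.6966^2 = 4.1661


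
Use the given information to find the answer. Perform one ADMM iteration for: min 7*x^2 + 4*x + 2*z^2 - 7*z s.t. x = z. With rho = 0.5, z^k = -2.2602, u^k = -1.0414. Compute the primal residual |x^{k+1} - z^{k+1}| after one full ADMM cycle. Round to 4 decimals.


ADMM iteration with rho = 0.5, z^k = -2.2602, u^k = -1.0414
Step 1: x-update.
Minimize 7*x^2 + 4*x + (0.5/2)*(x + 2.2602 - 1.0414)^2
FOC: (2*7 + 0.5)*x = -4 + 0.5*(-2.2602 + 1.0414)
x^{k+1} = -0.3179
Step 2: z-update.
Minimize 2*z^2 - 7*z + (0.5/2)*(-0.3179 - z - 1.0414)^2
FOC: (2*2 + 0.5)*z = 7 + 0.5*(-0.3179 - 1.0414)
z^{k+1} = 1.4045
Step 3: u-update.
u^{k+1} = -1.0414 - 0.3179 - 1.4045 = -2.7638
Step 4: Primal residual = |-0.3179 - 1.4045| = 1.7224


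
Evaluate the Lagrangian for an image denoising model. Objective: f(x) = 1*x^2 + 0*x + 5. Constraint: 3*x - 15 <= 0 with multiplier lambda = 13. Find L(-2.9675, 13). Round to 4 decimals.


Step 1: Evaluate f(x).
f(-2.9675) = 1*(-2.9675)^2 + 0*(-2.9675) + 5 = 13.8061
Step 2: Evaluate g(x).
g(-2.9675) = 3*-2.9675 - 15 = -23.9025
Step 3: Compute Lagrangian.
L = 13.8061 + 13*-23.9025 = -296.9264


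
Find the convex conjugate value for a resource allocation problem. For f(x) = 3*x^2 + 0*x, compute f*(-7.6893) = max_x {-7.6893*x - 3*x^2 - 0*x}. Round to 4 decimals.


f*(y) = sup_x {y*x - a*x^2 - b*x} = sup_x {(y-b)*x - a*x^2}
FOC: (y - b) - 2a*x = 0 => x* = (y - b)/(2a)
x* = (-7.6893 - 0)/(2*3) = -1.2816
f*(-7.6893) = (y-b)^2/(4a) = (-7.6893 - 0)^2/(4*3)
= 59.1253/12 = 4.9271


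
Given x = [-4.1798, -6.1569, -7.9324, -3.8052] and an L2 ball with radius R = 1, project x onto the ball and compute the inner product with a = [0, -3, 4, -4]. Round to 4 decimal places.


Step 1: Compute ||x|| (intermediates to 6 decimals).
||x|| = sqrt((-4.1798)^2 + (-6.1569)^2 + (-7.9324)^2 + (-3.8052)^2) = 11.523049
Step 2: Project.
Since ||x|| > R, scale = R/||x|| = 1/11.523049 = 0.086783, proj(x) = scale * x
proj(x) = [-0.362736, -0.534314, -0.688397, -0.330227]
Step 3: Dot product.
a^T * proj(x) = 0*(-0.362736) - 3*(-0.534314) + 4*(-0.688397) - 4*(-0.330227) = 0.1703


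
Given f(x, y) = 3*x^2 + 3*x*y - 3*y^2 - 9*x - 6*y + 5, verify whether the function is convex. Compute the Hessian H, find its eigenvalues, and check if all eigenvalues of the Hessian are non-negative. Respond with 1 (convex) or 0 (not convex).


The Hessian of f(x,y) = 3*x^2 + 3*x*y - 3*y^2 - 9*x - 6*y + 5 is:
H = [[6, 3], [3, -6]]
Trace = 6 - 6 = 0
Determinant = 6*-6 - (3)^2 = -45
Discriminant = (0)^2 - 4*-45 = 180.0
Eigenvalues: lambda_1 = -6.7082, lambda_2 = 6.7082
The function is not convex.

0


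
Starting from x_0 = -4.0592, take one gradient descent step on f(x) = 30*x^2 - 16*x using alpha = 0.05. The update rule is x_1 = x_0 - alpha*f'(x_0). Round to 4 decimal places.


We compute the gradient at x_0 and apply the update.
f'(x) = 60*x - 16
f'(-4.0592) = 60*-4.0592 - 16 = -259.552
x_1 = -4.0592 - 0.05*-259.552 = 8.9184


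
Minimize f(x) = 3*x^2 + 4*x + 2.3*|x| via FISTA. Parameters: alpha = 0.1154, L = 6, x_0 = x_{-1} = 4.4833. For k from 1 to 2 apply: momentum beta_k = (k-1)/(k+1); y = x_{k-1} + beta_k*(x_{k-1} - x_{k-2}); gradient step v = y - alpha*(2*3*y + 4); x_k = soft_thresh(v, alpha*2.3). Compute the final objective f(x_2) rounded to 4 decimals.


FISTA on f(x) = 3*x^2 + 4*x + 2.3*|x|
L = 6, alpha = 0.1154
Iteration 1: beta = 0.0, y = 4.4833 + 0.0*(4.4833 - 4.4833) = 4.4833
  grad(y) = 30.8998, v = y - alpha*grad = 0.9175
  prox(v) = soft_thresh(0.9175, 0.2654) = 0.652
Iteration 2: beta = 0.3333, y = 0.652 + 0.3333*(0.652 - 4.4833) = -0.625
  grad(y) = 0.2497, v = y - alpha*grad = -0.6539
  prox(v) = soft_thresh(-0.6539, 0.2654) = -0.3884
f(x_2) = 3*(-0.3884)^2 + 4*(-0.3884) + 2.3*|-0.3884| = -0.2077


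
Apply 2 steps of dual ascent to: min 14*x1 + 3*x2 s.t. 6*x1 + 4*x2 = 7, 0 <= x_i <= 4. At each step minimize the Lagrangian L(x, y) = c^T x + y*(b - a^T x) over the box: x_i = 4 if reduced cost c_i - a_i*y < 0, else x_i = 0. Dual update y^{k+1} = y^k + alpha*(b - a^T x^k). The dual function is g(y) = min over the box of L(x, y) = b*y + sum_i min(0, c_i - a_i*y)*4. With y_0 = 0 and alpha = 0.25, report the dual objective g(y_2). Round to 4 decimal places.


Dual ascent for LP: min 14*x1 + 3*x2, 6*x1 + 4*x2 = 7, 0 <= x_i <= 4
Step 1: y^k = 0.0, reduced costs: (14.0, 3.0)
  x^k = (0.0, 0.0), subgradient = b - a^T x = 7.0
  y^{k+1} = 0.0 + 0.25*7.0 = 1.75
Step 2: y^k = 1.75, reduced costs: (3.5, -4.0)
  x^k = (0.0, 4.0), subgradient = b - a^T x = -9.0
  y^{k+1} = 1.75 + 0.25*-9.0 = -0.5
Dual objective at y_2 = -0.5: reduced costs (17.0, 5.0), box minimizer x = (0.0, 0.0)
g(y_2) = b*y + (c1 - a1*y)*x1 + (c2 - a2*y)*x2 = 7*(-0.5) + 17.0*0.0 + 5.0*0.0 = -3.5 + 0.0 + 0.0 = -3.5


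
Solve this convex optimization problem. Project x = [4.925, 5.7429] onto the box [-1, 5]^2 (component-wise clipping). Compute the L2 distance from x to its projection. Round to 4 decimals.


Project each component onto [-1, 5].
clip(4.925) = 4.925, clip(5.7429) = 5.0
Projection = [4.925, 5.0]
Squared diffs: [0.0, 0.5519]
Distance = sqrt(0.5519) = 0.7429


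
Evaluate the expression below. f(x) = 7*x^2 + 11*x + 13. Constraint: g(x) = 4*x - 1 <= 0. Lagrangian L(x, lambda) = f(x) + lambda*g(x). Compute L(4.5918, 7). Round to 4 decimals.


Step 1: Evaluate f(x).
f(4.5918) = 7*4.5918^2 + 11*4.5918 + 13 = 211.1022
Step 2: Evaluate g(x).
g(4.5918) = 4*4.5918 - 1 = 17.3672
Step 3: Compute Lagrangian.
L = 211.1022 + 7*17.3672 = 332.6726


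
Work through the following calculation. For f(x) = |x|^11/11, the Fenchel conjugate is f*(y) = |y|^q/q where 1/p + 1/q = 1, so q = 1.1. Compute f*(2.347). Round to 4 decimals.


The conjugate exponent q satisfies 1/p + 1/q = 1.
p = 11, so q = 11/(11 - 1) = 1.1
|y|^q = 2.347^1.1 = 2.556
f*(2.347) = 2.556 / 1.1 = 2.3237


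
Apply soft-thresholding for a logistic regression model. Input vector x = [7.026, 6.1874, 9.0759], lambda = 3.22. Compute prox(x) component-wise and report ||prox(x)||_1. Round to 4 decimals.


Soft-thresholding with lambda = 3.22:
prox(7.026) = sign(7.026)*max(|7.026| - 3.22, 0) = 3.806
prox(6.1874) = sign(6.1874)*max(|6.1874| - 3.22, 0) = 2.9674
prox(9.0759) = sign(9.0759)*max(|9.0759| - 3.22, 0) = 5.8559
prox(x) = [3.806, 2.9674, 5.8559]
||prox(x)||_1 = 3.806 + 2.9674 + 5.8559 = 12.6293


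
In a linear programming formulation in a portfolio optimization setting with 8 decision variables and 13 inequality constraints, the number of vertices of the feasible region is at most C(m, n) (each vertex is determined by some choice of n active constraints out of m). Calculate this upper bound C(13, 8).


Each vertex corresponds to some choice of n active constraints out of m, so the number of vertices is at most C(m, n) = m! / (n!(m-n)!).
m = 13, n = 8
Numerator: 13 * 12 * 11 * 10 * 9 * 8 * 7 * 6
Denominator: 8! = 40320
C(13, 8) = 1287


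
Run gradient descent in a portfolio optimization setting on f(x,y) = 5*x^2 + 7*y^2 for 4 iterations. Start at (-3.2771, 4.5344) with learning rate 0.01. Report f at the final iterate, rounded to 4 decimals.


Gradient descent on f(x,y) = 5*x^2 + 7*y^2.
Starting point: (-3.2771, 4.5344), alpha = 0.01
Step 1: grad_x = 2*5*-3.2771 = -32.771, grad_y = 2*7*4.5344 = 63.4816
  x_1 = -3.2771 - 0.01*-32.771 = -2.9494
  y_1 = 4.5344 - 0.01*63.4816 = 3.8996
Step 2: grad_x = 2*5*-2.9494 = -29.4939, grad_y = 2*7*3.8996 = 54.5942
  x_2 = -2.9494 - 0.01*-29.4939 = -2.6545
  y_2 = 3.8996 - 0.01*54.5942 = 3.3536
Step 3: grad_x = 2*5*-2.6545 = -26.5445, grad_y = 2*7*3.3536 = 46.951
  x_3 = -2.6545 - 0.01*-26.5445 = -2.389
  y_3 = 3.3536 - 0.01*46.951 = 2.8841
Step 4: grad_x = 2*5*-2.389 = -23.8901, grad_y = 2*7*2.8841 = 40.3779
  x_4 = -2.389 - 0.01*-23.8901 = -2.1501
  y_4 = 2.8841 - 0.01*40.3779 = 2.4804
f(-2.1501, 2.4804) = 5*(-2.1501)^2 + 7*2.4804^2 = 66.1798


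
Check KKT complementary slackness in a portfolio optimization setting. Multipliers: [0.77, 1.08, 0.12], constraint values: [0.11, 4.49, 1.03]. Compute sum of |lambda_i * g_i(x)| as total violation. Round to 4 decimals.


KKT complementary slackness check:
lambda_1 * g_1 = 0.77 * 0.11 = 0.0847
lambda_2 * g_2 = 1.08 * 4.49 = 4.8492
lambda_3 * g_3 = 0.12 * 1.03 = 0.1236
Total violation = 0.0847 + 4.8492 + 0.1236 = 5.0575


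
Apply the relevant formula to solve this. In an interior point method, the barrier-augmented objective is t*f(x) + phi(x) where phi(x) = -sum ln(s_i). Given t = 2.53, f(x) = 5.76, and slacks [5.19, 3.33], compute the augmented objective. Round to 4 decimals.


Step 1: Compute log-barrier.
ln values: [1.6467, 1.203]
phi = -(1.6467 + 1.203) = -2.8497
Step 2: Compute augmented objective.
t*f(x) = 2.53*5.76 = 14.5728
Total = 14.5728 - 2.8497 = 11.7231


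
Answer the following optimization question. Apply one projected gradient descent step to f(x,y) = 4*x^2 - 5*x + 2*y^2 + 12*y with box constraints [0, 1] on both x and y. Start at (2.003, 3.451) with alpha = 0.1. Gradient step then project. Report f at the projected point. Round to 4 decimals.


Step 1: Compute gradient at (2.003, 3.451).
grad_x = 2*4*2.003 - 5 = 11.024
grad_y = 2*2*3.451 + 12 = 25.804
Step 2: Gradient step.
x_raw = 2.003 - 0.1*11.024 = 0.9006
y_raw = 3.451 - 0.1*25.804 = 0.8706
Step 3: Project onto [0, 1].
x_proj = clip(0.9006) = 0.9006
y_proj = clip(0.8706) = 0.8706
Step 4: Evaluate f.
f(0.9006, 0.8706) = 10.7044


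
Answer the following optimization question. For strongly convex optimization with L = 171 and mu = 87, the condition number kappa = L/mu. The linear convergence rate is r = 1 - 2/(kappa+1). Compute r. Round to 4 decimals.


Step 1: Compute the condition number.
kappa = L/mu = 171/87 = 1.9655
Step 2: Compute the convergence rate.
r = 1 - 2/(kappa + 1) = 1 - 2*mu/(L + mu) = (L - mu)/(L + mu) = 84/258 = 0.3256


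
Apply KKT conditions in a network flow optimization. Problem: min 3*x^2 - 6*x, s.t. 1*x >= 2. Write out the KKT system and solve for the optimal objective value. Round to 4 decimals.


Step 1: Try lambda = 0 (constraint inactive).
x_unc = 6/(2*3) = 1.0
Check: 1*1.0 = 1.0 < 2 -- violated!
Step 2: Constraint must be active: 1*x = 2
x* = 2/1 = 2.0
lambda = (2*3*2.0 - 6)/1 = 6.0
Step 3: Compute optimal value.
f(x*) = 3*2.0^2 - 6*2.0 = 0.0


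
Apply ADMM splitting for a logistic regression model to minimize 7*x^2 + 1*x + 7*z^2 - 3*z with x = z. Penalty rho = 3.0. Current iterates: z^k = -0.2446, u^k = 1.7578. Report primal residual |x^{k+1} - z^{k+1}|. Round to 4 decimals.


ADMM iteration with rho = 3.0, z^k = -0.2446, u^k = 1.7578
Step 1: x-update.
Minimize 7*x^2 + 1*x + (3.0/2)*(x + 0.2446 + 1.7578)^2
FOC: (2*7 + 3.0)*x = -1 + 3.0*(-0.2446 - 1.7578)
x^{k+1} = -0.4122
Step 2: z-update.
Minimize 7*z^2 - 3*z + (3.0/2)*(-0.4122 - z + 1.7578)^2
FOC: (2*7 + 3.0)*z = 3 + 3.0*(-0.4122 + 1.7578)
z^{k+1} = 0.4139
Step 3: u-update.
u^{k+1} = 1.7578 - 0.4122 - 0.4139 = 0.9317
Step 4: Primal residual = |-0.4122 - 0.4139| = 0.8261


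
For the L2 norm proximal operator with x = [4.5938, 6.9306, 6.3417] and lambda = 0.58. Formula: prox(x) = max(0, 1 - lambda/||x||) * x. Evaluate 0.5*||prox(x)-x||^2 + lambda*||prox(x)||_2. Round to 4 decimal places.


Step 1: Compute ||x||.
||x|| = 10.4572
Step 2: Compute scaling factor.
scale = max(0, 1 - 0.58/10.4572) = 0.9445
Step 3: prox(x) = [4.339, 6.5462, 5.99]
||prox(x)|| = 9.8772
Step 4: Proximal objective.
0.5*||prox-x||^2 = 0.1682
lambda*||prox|| = 5.7288
Total = 5.897


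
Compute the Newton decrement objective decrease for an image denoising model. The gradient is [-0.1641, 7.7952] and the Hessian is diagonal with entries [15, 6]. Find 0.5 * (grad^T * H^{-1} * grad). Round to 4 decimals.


Step 1: H is diagonal, so H^(-1) * g = [-0.0109, 1.2992].
Step 2: g^T H^(-1) g = sum_i g_i^2 / H_ii
  = (-0.1641)^2/15 + (7.7952)^2/6
  = 0.0018 + 10.1275 = 10.1293
Step 3: Objective decrease = 0.5 * g^T H^(-1) g = 5.0647


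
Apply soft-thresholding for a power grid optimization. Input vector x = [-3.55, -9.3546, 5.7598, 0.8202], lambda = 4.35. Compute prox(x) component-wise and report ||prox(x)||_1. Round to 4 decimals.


Soft-thresholding with lambda = 4.35:
prox(-3.55) = sign(-3.55)*max(|-3.55| - 4.35, 0) = 0.0
prox(-9.3546) = sign(-9.3546)*max(|-9.3546| - 4.35, 0) = -5.0046
prox(5.7598) = sign(5.7598)*max(|5.7598| - 4.35, 0) = 1.4098
prox(0.8202) = sign(0.8202)*max(|0.8202| - 4.35, 0) = 0.0
prox(x) = [0.0, -5.0046, 1.4098, 0.0]
||prox(x)||_1 = 0.0 + 5.0046 + 1.4098 + 0.0 = 6.4144


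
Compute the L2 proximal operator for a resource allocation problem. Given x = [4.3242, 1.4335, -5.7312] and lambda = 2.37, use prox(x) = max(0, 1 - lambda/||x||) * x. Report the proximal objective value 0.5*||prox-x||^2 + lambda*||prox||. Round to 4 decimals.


Step 1: Compute ||x||.
||x|| = 7.3212
Step 2: Compute scaling factor.
scale = max(0, 1 - 2.37/7.3212) = 0.6763
Step 3: prox(x) = [2.9244, 0.9695, -3.8759]
||prox(x)|| = 4.9512
Step 4: Proximal objective.
0.5*||prox-x||^2 = 2.8085
lambda*||prox|| = 11.7343
Total = 14.5428


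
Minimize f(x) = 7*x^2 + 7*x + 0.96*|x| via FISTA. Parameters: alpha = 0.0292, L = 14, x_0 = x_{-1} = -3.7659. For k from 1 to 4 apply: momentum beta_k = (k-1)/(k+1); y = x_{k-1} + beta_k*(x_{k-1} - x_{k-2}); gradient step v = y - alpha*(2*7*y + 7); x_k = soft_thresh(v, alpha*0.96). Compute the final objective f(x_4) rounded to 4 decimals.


FISTA on f(x) = 7*x^2 + 7*x + 0.96*|x|
L = 14, alpha = 0.0292
Iteration 1: beta = 0.0, y = -3.7659 + 0.0*(-3.7659 + 3.7659) = -3.7659
  grad(y) = -45.7226, v = y - alpha*grad = -2.4308
  prox(v) = soft_thresh(-2.4308, 0.028) = -2.4028
Iteration 2: beta = 0.3333, y = -2.4028 + 0.3333*(-2.4028 + 3.7659) = -1.9484
  grad(y) = -20.2775, v = y - alpha*grad = -1.3563
  prox(v) = soft_thresh(-1.3563, 0.028) = -1.3283
Iteration 3: beta = 0.5, y = -1.3283 + 0.5*(-1.3283 + 2.4028) = -0.791
  grad(y) = -4.074, v = y - alpha*grad = -0.672
  prox(v) = soft_thresh(-0.672, 0.028) = -0.644
Iteration 4: beta = 0.6, y = -0.644 + 0.6*(-0.644 + 1.3283) = -0.2335
  grad(y) = 3.7316, v = y - alpha*grad = -0.3424
  prox(v) = soft_thresh(-0.3424, 0.028) = -0.3144
f(x_4) = 7*(-0.3144)^2 + 7*(-0.3144) + 0.96*|-0.3144| = -1.207


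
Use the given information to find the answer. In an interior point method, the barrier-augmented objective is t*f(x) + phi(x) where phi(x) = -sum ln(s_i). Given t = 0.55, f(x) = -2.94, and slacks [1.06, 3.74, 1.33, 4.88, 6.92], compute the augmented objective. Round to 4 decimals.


Step 1: Compute log-barrier.
ln values: [0.0583, 1.3191, 0.2852, 1.5851, 1.9344]
phi = -(0.0583 + 1.3191 + 0.2852 + 1.5851 + 1.9344) = -5.1821
Step 2: Compute augmented objective.
t*f(x) = 0.55*-2.94 = -1.617
Total = -1.617 - 5.1821 = -6.7991


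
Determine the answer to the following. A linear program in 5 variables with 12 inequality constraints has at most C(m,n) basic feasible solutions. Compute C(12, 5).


Each vertex corresponds to some choice of n active constraints out of m, so the number of vertices is at most C(m, n) = m! / (n!(m-n)!).
m = 12, n = 5
Numerator: 12 * 11 * 10 * 9 * 8
Denominator: 5! = 120
C(12, 5) = 792
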